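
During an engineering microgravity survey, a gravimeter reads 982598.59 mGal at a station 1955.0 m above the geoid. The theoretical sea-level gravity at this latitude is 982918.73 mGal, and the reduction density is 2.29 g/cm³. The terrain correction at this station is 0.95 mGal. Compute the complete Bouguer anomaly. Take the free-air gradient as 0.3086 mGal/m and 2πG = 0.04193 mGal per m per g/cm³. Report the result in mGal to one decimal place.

Free-air correction = 0.3086 × 1955.0 = 603.31 mGal
Free-air anomaly = 982598.59 − 982918.73 + (603.31) = 283.17 mGal
Bouguer slab correction = 0.04193 × 2.29 × 1955.0 = 187.72 mGal
Simple Bouguer anomaly = 283.17 − (187.72) = 95.45 mGal
Complete Bouguer anomaly = 95.45 + 0.95 = 96.40 mGal

96.4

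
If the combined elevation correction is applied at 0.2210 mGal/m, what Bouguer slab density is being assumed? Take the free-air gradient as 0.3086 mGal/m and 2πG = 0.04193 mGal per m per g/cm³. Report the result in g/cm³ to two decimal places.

0.2210 = 0.3086 − 0.04193 × ρ
ρ = (0.3086 − 0.2210) / 0.04193 = 2.09 g/cm³

2.09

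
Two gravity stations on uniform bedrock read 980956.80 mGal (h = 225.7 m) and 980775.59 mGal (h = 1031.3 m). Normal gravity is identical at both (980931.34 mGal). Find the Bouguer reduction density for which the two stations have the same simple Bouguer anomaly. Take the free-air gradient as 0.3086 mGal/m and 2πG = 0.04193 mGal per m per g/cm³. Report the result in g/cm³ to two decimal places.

2.00

Δg_obs = 980775.59 − 980956.80 = -181.21 mGal over Δh = 1031.3 − 225.7 = 805.6 m
Equal Bouguer anomalies ⇒ Δg_obs + (0.3086 − 0.04193ρ)·Δh = 0
0.3086 − 0.04193ρ = −Δg_obs/Δh = 0.22494
ρ = (0.3086 − 0.22494) / 0.04193 = 2.00 g/cm³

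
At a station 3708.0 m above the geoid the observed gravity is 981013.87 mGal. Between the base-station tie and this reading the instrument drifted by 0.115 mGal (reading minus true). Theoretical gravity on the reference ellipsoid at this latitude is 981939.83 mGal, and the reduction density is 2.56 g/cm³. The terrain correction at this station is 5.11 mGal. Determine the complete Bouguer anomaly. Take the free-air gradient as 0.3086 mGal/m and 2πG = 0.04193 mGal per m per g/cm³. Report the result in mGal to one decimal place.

Drift-corrected reading = 981013.87 − (0.115) = 981013.755 mGal
Free-air correction = 0.3086 × 3708.0 = 1144.29 mGal
Free-air anomaly = 981013.755 − 981939.83 + (1144.29) = 218.215 mGal
Bouguer slab correction = 0.04193 × 2.56 × 3708.0 = 398.02 mGal
Simple Bouguer anomaly = 218.215 − (398.02) = -179.805 mGal
Complete Bouguer anomaly = -179.805 + 5.11 = -174.695 mGal

-174.7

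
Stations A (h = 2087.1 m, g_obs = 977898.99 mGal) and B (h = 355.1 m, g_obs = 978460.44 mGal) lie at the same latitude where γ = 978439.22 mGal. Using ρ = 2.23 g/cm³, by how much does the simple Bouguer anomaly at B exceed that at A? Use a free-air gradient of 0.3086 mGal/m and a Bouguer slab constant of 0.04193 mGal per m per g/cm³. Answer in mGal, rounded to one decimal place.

Δg_SB(A) = 977898.99 − 978439.22 + 0.3086×2087.1 − 0.04193×2.23×2087.1 = -91.30 mGal
Δg_SB(B) = 978460.44 − 978439.22 + 0.3086×355.1 − 0.04193×2.23×355.1 = 97.60 mGal
Difference = 97.60 − (-91.30) = 188.90 mGal

188.9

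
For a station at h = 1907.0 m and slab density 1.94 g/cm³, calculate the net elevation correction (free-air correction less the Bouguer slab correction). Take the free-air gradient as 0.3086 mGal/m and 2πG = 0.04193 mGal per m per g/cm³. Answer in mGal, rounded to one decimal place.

Combined gradient = 0.3086 − 0.04193 × 1.94 = 0.2272558 mGal/m
Combined elevation correction = 0.2272558 × 1907.0 = 433.4 mGal

433.4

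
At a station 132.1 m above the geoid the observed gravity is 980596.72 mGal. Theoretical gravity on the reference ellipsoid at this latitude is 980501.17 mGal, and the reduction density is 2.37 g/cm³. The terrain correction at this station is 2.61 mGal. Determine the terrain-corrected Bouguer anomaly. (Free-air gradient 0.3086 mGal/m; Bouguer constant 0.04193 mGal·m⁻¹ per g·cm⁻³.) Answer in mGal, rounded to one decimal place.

125.8

Free-air correction = 0.3086 × 132.1 = 40.77 mGal
Free-air anomaly = 980596.72 − 980501.17 + (40.77) = 136.32 mGal
Bouguer slab correction = 0.04193 × 2.37 × 132.1 = 13.13 mGal
Simple Bouguer anomaly = 136.32 − (13.13) = 123.19 mGal
Complete Bouguer anomaly = 123.19 + 2.61 = 125.80 mGal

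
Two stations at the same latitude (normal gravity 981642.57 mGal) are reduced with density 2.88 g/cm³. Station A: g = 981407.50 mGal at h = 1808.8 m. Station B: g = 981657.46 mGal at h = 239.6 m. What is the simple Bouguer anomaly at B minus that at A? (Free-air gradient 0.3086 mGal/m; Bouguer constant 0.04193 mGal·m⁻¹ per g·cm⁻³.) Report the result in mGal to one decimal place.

Δg_SB(A) = 981407.50 − 981642.57 + 0.3086×1808.8 − 0.04193×2.88×1808.8 = 104.70 mGal
Δg_SB(B) = 981657.46 − 981642.57 + 0.3086×239.6 − 0.04193×2.88×239.6 = 59.90 mGal
Difference = 59.90 − (104.70) = -44.80 mGal

-44.8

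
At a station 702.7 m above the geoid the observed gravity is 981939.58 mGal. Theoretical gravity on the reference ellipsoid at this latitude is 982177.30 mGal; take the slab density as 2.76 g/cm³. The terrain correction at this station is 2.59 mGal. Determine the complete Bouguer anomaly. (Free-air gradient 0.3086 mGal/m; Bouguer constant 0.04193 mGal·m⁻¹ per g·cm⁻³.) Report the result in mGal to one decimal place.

Free-air correction = 0.3086 × 702.7 = 216.85 mGal
Free-air anomaly = 981939.58 − 982177.30 + (216.85) = -20.87 mGal
Bouguer slab correction = 0.04193 × 2.76 × 702.7 = 81.32 mGal
Simple Bouguer anomaly = -20.87 − (81.32) = -102.19 mGal
Complete Bouguer anomaly = -102.19 + 2.59 = -99.60 mGal

-99.6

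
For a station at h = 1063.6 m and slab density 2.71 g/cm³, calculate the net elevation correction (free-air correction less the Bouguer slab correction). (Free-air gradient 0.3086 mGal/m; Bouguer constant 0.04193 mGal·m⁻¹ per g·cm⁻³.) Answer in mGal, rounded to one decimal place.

Combined gradient = 0.3086 − 0.04193 × 2.71 = 0.1949697 mGal/m
Combined elevation correction = 0.1949697 × 1063.6 = 207.4 mGal

207.4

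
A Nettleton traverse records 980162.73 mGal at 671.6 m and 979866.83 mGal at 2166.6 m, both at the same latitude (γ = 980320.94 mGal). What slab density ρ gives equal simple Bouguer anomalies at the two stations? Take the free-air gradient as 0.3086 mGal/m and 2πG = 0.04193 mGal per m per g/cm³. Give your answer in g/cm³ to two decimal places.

Δg_obs = 979866.83 − 980162.73 = -295.90 mGal over Δh = 2166.6 − 671.6 = 1495.0 m
Equal Bouguer anomalies ⇒ Δg_obs + (0.3086 − 0.04193ρ)·Δh = 0
0.3086 − 0.04193ρ = −Δg_obs/Δh = 0.19793
ρ = (0.3086 − 0.19793) / 0.04193 = 2.64 g/cm³

2.64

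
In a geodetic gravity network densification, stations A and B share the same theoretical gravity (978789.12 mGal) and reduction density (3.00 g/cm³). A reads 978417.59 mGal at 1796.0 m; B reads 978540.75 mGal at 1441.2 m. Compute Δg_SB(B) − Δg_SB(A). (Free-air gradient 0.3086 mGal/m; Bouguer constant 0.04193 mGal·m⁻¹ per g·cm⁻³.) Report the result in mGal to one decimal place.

58.3

Δg_SB(A) = 978417.59 − 978789.12 + 0.3086×1796.0 − 0.04193×3.00×1796.0 = -43.20 mGal
Δg_SB(B) = 978540.75 − 978789.12 + 0.3086×1441.2 − 0.04193×3.00×1441.2 = 15.10 mGal
Difference = 15.10 − (-43.20) = 58.30 mGal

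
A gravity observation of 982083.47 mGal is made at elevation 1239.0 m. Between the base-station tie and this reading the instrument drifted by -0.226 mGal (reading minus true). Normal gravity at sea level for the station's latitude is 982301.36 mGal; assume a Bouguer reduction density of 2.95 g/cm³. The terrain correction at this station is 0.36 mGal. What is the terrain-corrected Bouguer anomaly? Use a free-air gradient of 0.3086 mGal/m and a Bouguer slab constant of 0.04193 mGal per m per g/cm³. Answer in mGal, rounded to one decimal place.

11.8

Drift-corrected reading = 982083.47 − (-0.226) = 982083.696 mGal
Free-air correction = 0.3086 × 1239.0 = 382.36 mGal
Free-air anomaly = 982083.696 − 982301.36 + (382.36) = 164.696 mGal
Bouguer slab correction = 0.04193 × 2.95 × 1239.0 = 153.26 mGal
Simple Bouguer anomaly = 164.696 − (153.26) = 11.436 mGal
Complete Bouguer anomaly = 11.436 + 0.36 = 11.796 mGal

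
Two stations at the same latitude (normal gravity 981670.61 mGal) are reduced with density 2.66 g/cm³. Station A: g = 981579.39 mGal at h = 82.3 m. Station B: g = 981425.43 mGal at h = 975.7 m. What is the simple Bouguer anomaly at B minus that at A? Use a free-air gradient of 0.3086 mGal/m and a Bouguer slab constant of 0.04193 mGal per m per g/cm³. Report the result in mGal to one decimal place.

22.1

Δg_SB(A) = 981579.39 − 981670.61 + 0.3086×82.3 − 0.04193×2.66×82.3 = -75.00 mGal
Δg_SB(B) = 981425.43 − 981670.61 + 0.3086×975.7 − 0.04193×2.66×975.7 = -52.90 mGal
Difference = -52.90 − (-75.00) = 22.10 mGal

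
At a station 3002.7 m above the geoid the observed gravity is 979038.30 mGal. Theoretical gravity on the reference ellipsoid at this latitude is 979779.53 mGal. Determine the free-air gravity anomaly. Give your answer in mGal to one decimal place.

Free-air correction = 0.3086 × 3002.7 = 926.63 mGal
Free-air anomaly = 979038.30 − 979779.53 + (926.63) = 185.40 mGal

185.4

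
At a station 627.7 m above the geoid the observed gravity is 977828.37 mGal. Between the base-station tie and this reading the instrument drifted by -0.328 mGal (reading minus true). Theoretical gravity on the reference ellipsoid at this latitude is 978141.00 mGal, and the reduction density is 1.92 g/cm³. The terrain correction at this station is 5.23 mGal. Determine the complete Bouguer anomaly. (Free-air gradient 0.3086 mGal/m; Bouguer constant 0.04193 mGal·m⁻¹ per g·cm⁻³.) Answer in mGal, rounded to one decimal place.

-163.9

Drift-corrected reading = 977828.37 − (-0.328) = 977828.698 mGal
Free-air correction = 0.3086 × 627.7 = 193.71 mGal
Free-air anomaly = 977828.698 − 978141.00 + (193.71) = -118.592 mGal
Bouguer slab correction = 0.04193 × 1.92 × 627.7 = 50.53 mGal
Simple Bouguer anomaly = -118.592 − (50.53) = -169.122 mGal
Complete Bouguer anomaly = -169.122 + 5.23 = -163.892 mGal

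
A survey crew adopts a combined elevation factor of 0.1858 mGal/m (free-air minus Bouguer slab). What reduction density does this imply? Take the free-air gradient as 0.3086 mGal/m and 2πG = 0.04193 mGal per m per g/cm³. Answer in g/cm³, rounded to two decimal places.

0.1858 = 0.3086 − 0.04193 × ρ
ρ = (0.3086 − 0.1858) / 0.04193 = 2.93 g/cm³

2.93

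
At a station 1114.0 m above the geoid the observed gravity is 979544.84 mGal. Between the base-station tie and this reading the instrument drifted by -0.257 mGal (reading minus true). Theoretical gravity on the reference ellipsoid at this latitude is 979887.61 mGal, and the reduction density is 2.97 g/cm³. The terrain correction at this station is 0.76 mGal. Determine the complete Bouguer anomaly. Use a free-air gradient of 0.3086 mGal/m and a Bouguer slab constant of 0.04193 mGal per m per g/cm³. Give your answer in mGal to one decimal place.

Drift-corrected reading = 979544.84 − (-0.257) = 979545.097 mGal
Free-air correction = 0.3086 × 1114.0 = 343.78 mGal
Free-air anomaly = 979545.097 − 979887.61 + (343.78) = 1.267 mGal
Bouguer slab correction = 0.04193 × 2.97 × 1114.0 = 138.73 mGal
Simple Bouguer anomaly = 1.267 − (138.73) = -137.463 mGal
Complete Bouguer anomaly = -137.463 + 0.76 = -136.703 mGal

-136.7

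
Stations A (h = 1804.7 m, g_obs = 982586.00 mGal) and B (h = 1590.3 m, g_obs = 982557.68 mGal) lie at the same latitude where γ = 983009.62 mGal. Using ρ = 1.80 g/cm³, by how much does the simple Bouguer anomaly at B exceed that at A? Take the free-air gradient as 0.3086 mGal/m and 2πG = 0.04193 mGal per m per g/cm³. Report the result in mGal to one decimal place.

Δg_SB(A) = 982586.00 − 983009.62 + 0.3086×1804.7 − 0.04193×1.80×1804.7 = -2.90 mGal
Δg_SB(B) = 982557.68 − 983009.62 + 0.3086×1590.3 − 0.04193×1.80×1590.3 = -81.20 mGal
Difference = -81.20 − (-2.90) = -78.30 mGal

-78.3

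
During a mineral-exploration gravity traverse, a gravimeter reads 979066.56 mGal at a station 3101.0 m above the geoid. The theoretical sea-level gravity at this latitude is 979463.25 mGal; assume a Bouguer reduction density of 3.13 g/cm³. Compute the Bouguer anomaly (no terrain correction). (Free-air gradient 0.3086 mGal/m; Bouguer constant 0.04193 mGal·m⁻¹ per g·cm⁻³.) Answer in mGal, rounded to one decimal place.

153.3

Free-air correction = 0.3086 × 3101.0 = 956.97 mGal
Free-air anomaly = 979066.56 − 979463.25 + (956.97) = 560.28 mGal
Bouguer slab correction = 0.04193 × 3.13 × 3101.0 = 406.98 mGal
Simple Bouguer anomaly = 560.28 − (406.98) = 153.30 mGal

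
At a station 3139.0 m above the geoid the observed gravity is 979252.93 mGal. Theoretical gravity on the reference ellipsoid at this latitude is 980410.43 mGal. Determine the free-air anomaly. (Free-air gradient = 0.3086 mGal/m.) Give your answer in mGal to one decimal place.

-188.8

Free-air correction = 0.3086 × 3139.0 = 968.70 mGal
Free-air anomaly = 979252.93 − 980410.43 + (968.70) = -188.80 mGal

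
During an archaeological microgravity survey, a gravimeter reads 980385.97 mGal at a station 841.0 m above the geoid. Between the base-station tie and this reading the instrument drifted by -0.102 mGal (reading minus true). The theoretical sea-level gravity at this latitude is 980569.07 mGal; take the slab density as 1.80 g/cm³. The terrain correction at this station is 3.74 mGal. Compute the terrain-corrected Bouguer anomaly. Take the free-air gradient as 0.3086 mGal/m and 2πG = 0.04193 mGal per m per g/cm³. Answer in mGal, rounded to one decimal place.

Drift-corrected reading = 980385.97 − (-0.102) = 980386.072 mGal
Free-air correction = 0.3086 × 841.0 = 259.53 mGal
Free-air anomaly = 980386.072 − 980569.07 + (259.53) = 76.532 mGal
Bouguer slab correction = 0.04193 × 1.80 × 841.0 = 63.47 mGal
Simple Bouguer anomaly = 76.532 − (63.47) = 13.062 mGal
Complete Bouguer anomaly = 13.062 + 3.74 = 16.802 mGal

16.8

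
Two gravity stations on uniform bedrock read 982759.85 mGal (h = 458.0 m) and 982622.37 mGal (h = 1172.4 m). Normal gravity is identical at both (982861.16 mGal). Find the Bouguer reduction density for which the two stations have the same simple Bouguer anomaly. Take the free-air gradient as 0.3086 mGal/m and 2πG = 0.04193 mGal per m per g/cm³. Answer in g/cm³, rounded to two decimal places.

2.77

Δg_obs = 982622.37 − 982759.85 = -137.48 mGal over Δh = 1172.4 − 458.0 = 714.4 m
Equal Bouguer anomalies ⇒ Δg_obs + (0.3086 − 0.04193ρ)·Δh = 0
0.3086 − 0.04193ρ = −Δg_obs/Δh = 0.19244
ρ = (0.3086 − 0.19244) / 0.04193 = 2.77 g/cm³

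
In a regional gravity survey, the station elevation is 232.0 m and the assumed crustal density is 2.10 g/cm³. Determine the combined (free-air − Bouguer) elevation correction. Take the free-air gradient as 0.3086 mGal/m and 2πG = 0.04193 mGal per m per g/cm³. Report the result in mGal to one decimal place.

51.2

Combined gradient = 0.3086 − 0.04193 × 2.10 = 0.2205470 mGal/m
Combined elevation correction = 0.2205470 × 232.0 = 51.2 mGal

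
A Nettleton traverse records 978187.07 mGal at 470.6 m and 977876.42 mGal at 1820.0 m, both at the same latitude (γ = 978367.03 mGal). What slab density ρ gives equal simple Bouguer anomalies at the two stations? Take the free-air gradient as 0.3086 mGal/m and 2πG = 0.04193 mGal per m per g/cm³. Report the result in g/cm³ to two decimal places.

1.87

Δg_obs = 977876.42 − 978187.07 = -310.65 mGal over Δh = 1820.0 − 470.6 = 1349.4 m
Equal Bouguer anomalies ⇒ Δg_obs + (0.3086 − 0.04193ρ)·Δh = 0
0.3086 − 0.04193ρ = −Δg_obs/Δh = 0.23021
ρ = (0.3086 − 0.23021) / 0.04193 = 1.87 g/cm³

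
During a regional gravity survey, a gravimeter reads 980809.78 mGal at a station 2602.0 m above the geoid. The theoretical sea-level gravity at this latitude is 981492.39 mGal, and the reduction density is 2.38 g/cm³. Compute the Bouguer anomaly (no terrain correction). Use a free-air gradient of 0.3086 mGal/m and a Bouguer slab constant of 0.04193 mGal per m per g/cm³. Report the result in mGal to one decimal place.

-139.3

Free-air correction = 0.3086 × 2602.0 = 802.98 mGal
Free-air anomaly = 980809.78 − 981492.39 + (802.98) = 120.37 mGal
Bouguer slab correction = 0.04193 × 2.38 × 2602.0 = 259.66 mGal
Simple Bouguer anomaly = 120.37 − (259.66) = -139.29 mGal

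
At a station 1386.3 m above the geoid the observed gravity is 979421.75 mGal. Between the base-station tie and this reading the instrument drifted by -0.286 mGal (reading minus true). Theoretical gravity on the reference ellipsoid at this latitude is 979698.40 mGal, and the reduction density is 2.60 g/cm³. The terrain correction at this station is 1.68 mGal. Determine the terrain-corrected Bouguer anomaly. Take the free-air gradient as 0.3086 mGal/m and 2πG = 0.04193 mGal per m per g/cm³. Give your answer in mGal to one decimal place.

2.0

Drift-corrected reading = 979421.75 − (-0.286) = 979422.036 mGal
Free-air correction = 0.3086 × 1386.3 = 427.81 mGal
Free-air anomaly = 979422.036 − 979698.40 + (427.81) = 151.446 mGal
Bouguer slab correction = 0.04193 × 2.60 × 1386.3 = 151.13 mGal
Simple Bouguer anomaly = 151.446 − (151.13) = 0.316 mGal
Complete Bouguer anomaly = 0.316 + 1.68 = 1.996 mGal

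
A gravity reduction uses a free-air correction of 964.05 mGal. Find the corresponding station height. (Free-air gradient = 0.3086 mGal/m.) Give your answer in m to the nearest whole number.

h = 964.05 / 0.3086 = 3123.95 m

3124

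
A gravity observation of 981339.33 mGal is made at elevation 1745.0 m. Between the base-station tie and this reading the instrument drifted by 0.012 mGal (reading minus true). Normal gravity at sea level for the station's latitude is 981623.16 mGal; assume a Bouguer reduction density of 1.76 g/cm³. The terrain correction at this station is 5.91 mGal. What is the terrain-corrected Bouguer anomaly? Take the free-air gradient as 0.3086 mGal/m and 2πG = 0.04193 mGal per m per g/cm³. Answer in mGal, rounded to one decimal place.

Drift-corrected reading = 981339.33 − (0.012) = 981339.318 mGal
Free-air correction = 0.3086 × 1745.0 = 538.51 mGal
Free-air anomaly = 981339.318 − 981623.16 + (538.51) = 254.668 mGal
Bouguer slab correction = 0.04193 × 1.76 × 1745.0 = 128.78 mGal
Simple Bouguer anomaly = 254.668 − (128.78) = 125.888 mGal
Complete Bouguer anomaly = 125.888 + 5.91 = 131.798 mGal

131.8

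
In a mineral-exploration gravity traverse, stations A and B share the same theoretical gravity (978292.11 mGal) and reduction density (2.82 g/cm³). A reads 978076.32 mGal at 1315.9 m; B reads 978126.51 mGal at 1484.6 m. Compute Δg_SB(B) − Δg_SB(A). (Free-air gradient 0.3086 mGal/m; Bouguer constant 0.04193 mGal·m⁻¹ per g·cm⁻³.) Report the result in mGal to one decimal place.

82.3

Δg_SB(A) = 978076.32 − 978292.11 + 0.3086×1315.9 − 0.04193×2.82×1315.9 = 34.70 mGal
Δg_SB(B) = 978126.51 − 978292.11 + 0.3086×1484.6 − 0.04193×2.82×1484.6 = 117.00 mGal
Difference = 117.00 − (34.70) = 82.30 mGal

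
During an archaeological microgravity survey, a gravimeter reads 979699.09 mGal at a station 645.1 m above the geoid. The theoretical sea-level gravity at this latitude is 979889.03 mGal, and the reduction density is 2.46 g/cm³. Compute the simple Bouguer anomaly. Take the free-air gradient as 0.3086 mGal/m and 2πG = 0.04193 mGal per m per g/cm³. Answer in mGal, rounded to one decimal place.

Free-air correction = 0.3086 × 645.1 = 199.08 mGal
Free-air anomaly = 979699.09 − 979889.03 + (199.08) = 9.14 mGal
Bouguer slab correction = 0.04193 × 2.46 × 645.1 = 66.54 mGal
Simple Bouguer anomaly = 9.14 − (66.54) = -57.40 mGal

-57.4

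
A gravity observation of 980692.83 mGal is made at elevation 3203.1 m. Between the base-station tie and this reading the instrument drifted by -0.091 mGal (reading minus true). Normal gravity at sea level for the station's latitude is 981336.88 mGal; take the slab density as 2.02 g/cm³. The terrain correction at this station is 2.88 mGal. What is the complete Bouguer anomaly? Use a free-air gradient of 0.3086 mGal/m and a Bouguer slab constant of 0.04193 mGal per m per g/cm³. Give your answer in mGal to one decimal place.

76.1

Drift-corrected reading = 980692.83 − (-0.091) = 980692.921 mGal
Free-air correction = 0.3086 × 3203.1 = 988.48 mGal
Free-air anomaly = 980692.921 − 981336.88 + (988.48) = 344.521 mGal
Bouguer slab correction = 0.04193 × 2.02 × 3203.1 = 271.30 mGal
Simple Bouguer anomaly = 344.521 − (271.30) = 73.221 mGal
Complete Bouguer anomaly = 73.221 + 2.88 = 76.101 mGal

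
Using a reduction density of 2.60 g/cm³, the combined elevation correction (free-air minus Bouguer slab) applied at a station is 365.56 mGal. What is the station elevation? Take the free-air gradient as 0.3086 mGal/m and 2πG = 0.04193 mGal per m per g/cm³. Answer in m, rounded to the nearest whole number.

1832

Combined gradient = 0.3086 − 0.04193 × 2.60 = 0.1995820 mGal/m
h = 365.56 / 0.1995820 = 1831.63 m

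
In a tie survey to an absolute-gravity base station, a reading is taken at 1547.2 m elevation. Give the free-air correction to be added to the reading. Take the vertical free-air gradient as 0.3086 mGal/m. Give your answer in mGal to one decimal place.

477.5

Free-air correction = 0.3086 × 1547.2 = 477.5 mGal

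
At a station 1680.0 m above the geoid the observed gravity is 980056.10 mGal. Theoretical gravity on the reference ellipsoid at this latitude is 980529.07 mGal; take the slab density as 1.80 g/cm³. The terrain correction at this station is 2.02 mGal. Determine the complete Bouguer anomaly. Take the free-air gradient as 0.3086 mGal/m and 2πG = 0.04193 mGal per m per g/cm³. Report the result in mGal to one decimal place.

Free-air correction = 0.3086 × 1680.0 = 518.45 mGal
Free-air anomaly = 980056.10 − 980529.07 + (518.45) = 45.48 mGal
Bouguer slab correction = 0.04193 × 1.80 × 1680.0 = 126.80 mGal
Simple Bouguer anomaly = 45.48 − (126.80) = -81.32 mGal
Complete Bouguer anomaly = -81.32 + 2.02 = -79.30 mGal

-79.3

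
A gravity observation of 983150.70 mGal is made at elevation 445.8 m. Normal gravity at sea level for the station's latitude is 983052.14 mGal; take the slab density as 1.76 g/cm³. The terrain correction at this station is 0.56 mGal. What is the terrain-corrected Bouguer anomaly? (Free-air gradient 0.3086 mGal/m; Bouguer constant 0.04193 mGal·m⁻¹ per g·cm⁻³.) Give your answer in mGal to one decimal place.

Free-air correction = 0.3086 × 445.8 = 137.57 mGal
Free-air anomaly = 983150.70 − 983052.14 + (137.57) = 236.13 mGal
Bouguer slab correction = 0.04193 × 1.76 × 445.8 = 32.90 mGal
Simple Bouguer anomaly = 236.13 − (32.90) = 203.23 mGal
Complete Bouguer anomaly = 203.23 + 0.56 = 203.79 mGal

203.8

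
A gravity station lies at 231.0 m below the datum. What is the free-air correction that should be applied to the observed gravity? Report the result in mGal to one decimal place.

Free-air correction = 0.3086 × -231.0 = -71.3 mGal

-71.3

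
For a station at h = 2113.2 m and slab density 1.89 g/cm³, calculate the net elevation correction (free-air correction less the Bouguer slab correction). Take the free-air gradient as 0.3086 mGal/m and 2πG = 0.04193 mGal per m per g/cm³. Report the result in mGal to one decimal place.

484.7

Combined gradient = 0.3086 − 0.04193 × 1.89 = 0.2293523 mGal/m
Combined elevation correction = 0.2293523 × 2113.2 = 484.7 mGal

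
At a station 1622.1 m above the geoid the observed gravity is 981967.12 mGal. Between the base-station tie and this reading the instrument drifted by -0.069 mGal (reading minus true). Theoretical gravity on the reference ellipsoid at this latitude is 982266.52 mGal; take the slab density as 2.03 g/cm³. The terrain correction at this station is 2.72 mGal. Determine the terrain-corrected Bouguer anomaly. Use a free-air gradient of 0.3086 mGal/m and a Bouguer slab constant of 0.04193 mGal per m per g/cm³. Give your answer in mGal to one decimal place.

Drift-corrected reading = 981967.12 − (-0.069) = 981967.189 mGal
Free-air correction = 0.3086 × 1622.1 = 500.58 mGal
Free-air anomaly = 981967.189 − 982266.52 + (500.58) = 201.249 mGal
Bouguer slab correction = 0.04193 × 2.03 × 1622.1 = 138.07 mGal
Simple Bouguer anomaly = 201.249 − (138.07) = 63.179 mGal
Complete Bouguer anomaly = 63.179 + 2.72 = 65.899 mGal

65.9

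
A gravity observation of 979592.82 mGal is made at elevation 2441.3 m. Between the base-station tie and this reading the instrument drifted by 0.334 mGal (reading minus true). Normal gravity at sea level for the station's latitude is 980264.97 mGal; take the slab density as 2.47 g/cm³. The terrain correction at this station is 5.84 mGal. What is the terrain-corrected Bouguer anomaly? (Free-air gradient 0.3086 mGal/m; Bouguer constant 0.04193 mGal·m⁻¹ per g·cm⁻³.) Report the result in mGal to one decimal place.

-166.1

Drift-corrected reading = 979592.82 − (0.334) = 979592.486 mGal
Free-air correction = 0.3086 × 2441.3 = 753.39 mGal
Free-air anomaly = 979592.486 − 980264.97 + (753.39) = 80.906 mGal
Bouguer slab correction = 0.04193 × 2.47 × 2441.3 = 252.84 mGal
Simple Bouguer anomaly = 80.906 − (252.84) = -171.934 mGal
Complete Bouguer anomaly = -171.934 + 5.84 = -166.094 mGal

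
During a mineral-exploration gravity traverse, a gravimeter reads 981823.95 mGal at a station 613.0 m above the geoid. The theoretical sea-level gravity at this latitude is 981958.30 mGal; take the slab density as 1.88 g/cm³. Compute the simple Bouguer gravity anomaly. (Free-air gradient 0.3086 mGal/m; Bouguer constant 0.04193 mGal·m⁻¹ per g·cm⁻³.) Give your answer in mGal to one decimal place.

6.5

Free-air correction = 0.3086 × 613.0 = 189.17 mGal
Free-air anomaly = 981823.95 − 981958.30 + (189.17) = 54.82 mGal
Bouguer slab correction = 0.04193 × 1.88 × 613.0 = 48.32 mGal
Simple Bouguer anomaly = 54.82 − (48.32) = 6.50 mGal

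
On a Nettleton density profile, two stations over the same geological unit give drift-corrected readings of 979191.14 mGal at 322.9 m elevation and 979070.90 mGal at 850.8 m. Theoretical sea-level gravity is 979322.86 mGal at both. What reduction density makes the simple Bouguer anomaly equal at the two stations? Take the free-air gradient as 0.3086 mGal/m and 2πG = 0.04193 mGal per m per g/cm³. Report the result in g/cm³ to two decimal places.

Δg_obs = 979070.90 − 979191.14 = -120.24 mGal over Δh = 850.8 − 322.9 = 527.9 m
Equal Bouguer anomalies ⇒ Δg_obs + (0.3086 − 0.04193ρ)·Δh = 0
0.3086 − 0.04193ρ = −Δg_obs/Δh = 0.22777
ρ = (0.3086 − 0.22777) / 0.04193 = 1.93 g/cm³

1.93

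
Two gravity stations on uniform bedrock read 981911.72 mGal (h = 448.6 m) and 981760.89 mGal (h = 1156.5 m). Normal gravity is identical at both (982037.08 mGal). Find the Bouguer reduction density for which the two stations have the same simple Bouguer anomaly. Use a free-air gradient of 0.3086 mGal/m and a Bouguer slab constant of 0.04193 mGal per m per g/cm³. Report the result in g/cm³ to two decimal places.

Δg_obs = 981760.89 − 981911.72 = -150.83 mGal over Δh = 1156.5 − 448.6 = 707.9 m
Equal Bouguer anomalies ⇒ Δg_obs + (0.3086 − 0.04193ρ)·Δh = 0
0.3086 − 0.04193ρ = −Δg_obs/Δh = 0.21307
ρ = (0.3086 − 0.21307) / 0.04193 = 2.28 g/cm³

2.28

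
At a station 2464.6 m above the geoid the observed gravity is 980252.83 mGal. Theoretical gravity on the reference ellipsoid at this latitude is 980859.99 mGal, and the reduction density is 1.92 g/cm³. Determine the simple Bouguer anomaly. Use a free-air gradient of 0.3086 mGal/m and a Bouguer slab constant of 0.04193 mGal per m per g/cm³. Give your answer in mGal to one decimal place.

Free-air correction = 0.3086 × 2464.6 = 760.58 mGal
Free-air anomaly = 980252.83 − 980859.99 + (760.58) = 153.42 mGal
Bouguer slab correction = 0.04193 × 1.92 × 2464.6 = 198.41 mGal
Simple Bouguer anomaly = 153.42 − (198.41) = -44.99 mGal

-45.0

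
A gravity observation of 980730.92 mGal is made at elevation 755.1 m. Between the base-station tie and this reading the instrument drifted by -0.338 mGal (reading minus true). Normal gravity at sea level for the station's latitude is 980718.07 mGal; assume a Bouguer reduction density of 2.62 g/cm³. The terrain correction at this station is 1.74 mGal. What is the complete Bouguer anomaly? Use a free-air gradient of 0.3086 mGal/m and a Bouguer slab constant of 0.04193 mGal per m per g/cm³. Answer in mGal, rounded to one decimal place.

165.0

Drift-corrected reading = 980730.92 − (-0.338) = 980731.258 mGal
Free-air correction = 0.3086 × 755.1 = 233.02 mGal
Free-air anomaly = 980731.258 − 980718.07 + (233.02) = 246.208 mGal
Bouguer slab correction = 0.04193 × 2.62 × 755.1 = 82.95 mGal
Simple Bouguer anomaly = 246.208 − (82.95) = 163.258 mGal
Complete Bouguer anomaly = 163.258 + 1.74 = 164.998 mGal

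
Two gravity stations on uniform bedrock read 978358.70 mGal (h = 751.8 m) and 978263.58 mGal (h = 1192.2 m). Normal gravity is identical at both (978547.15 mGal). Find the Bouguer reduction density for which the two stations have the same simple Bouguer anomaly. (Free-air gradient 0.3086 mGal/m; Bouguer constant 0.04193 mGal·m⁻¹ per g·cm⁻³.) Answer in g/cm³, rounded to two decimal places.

2.21

Δg_obs = 978263.58 − 978358.70 = -95.12 mGal over Δh = 1192.2 − 751.8 = 440.4 m
Equal Bouguer anomalies ⇒ Δg_obs + (0.3086 − 0.04193ρ)·Δh = 0
0.3086 − 0.04193ρ = −Δg_obs/Δh = 0.21599
ρ = (0.3086 − 0.21599) / 0.04193 = 2.21 g/cm³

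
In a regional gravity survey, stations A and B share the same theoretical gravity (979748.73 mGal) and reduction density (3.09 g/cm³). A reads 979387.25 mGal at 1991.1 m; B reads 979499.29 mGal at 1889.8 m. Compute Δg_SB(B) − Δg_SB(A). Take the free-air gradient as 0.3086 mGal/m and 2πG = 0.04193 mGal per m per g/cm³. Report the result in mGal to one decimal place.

Δg_SB(A) = 979387.25 − 979748.73 + 0.3086×1991.1 − 0.04193×3.09×1991.1 = -5.00 mGal
Δg_SB(B) = 979499.29 − 979748.73 + 0.3086×1889.8 − 0.04193×3.09×1889.8 = 88.90 mGal
Difference = 88.90 − (-5.00) = 93.90 mGal

93.9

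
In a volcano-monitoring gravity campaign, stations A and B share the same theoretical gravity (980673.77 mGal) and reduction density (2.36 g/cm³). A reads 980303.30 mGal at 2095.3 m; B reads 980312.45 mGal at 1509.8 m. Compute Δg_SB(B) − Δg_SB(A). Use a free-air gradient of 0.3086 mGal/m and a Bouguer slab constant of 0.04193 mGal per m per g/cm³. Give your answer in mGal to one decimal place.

-113.6

Δg_SB(A) = 980303.30 − 980673.77 + 0.3086×2095.3 − 0.04193×2.36×2095.3 = 68.80 mGal
Δg_SB(B) = 980312.45 − 980673.77 + 0.3086×1509.8 − 0.04193×2.36×1509.8 = -44.80 mGal
Difference = -44.80 − (68.80) = -113.60 mGal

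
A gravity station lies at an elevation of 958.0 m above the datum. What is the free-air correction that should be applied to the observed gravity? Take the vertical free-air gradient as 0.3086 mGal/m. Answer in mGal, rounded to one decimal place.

Free-air correction = 0.3086 × 958.0 = 295.6 mGal

295.6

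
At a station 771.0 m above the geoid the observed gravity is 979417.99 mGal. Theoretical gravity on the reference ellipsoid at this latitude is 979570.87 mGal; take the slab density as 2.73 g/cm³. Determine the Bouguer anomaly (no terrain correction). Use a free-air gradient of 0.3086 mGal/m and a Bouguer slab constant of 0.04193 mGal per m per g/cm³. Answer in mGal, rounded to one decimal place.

-3.2

Free-air correction = 0.3086 × 771.0 = 237.93 mGal
Free-air anomaly = 979417.99 − 979570.87 + (237.93) = 85.05 mGal
Bouguer slab correction = 0.04193 × 2.73 × 771.0 = 88.26 mGal
Simple Bouguer anomaly = 85.05 − (88.26) = -3.21 mGal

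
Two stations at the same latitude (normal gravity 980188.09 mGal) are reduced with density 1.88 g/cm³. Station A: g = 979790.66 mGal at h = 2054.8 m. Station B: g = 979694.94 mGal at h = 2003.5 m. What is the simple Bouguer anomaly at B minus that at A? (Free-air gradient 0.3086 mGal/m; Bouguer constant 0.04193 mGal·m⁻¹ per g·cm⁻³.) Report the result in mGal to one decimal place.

-107.5

Δg_SB(A) = 979790.66 − 980188.09 + 0.3086×2054.8 − 0.04193×1.88×2054.8 = 74.70 mGal
Δg_SB(B) = 979694.94 − 980188.09 + 0.3086×2003.5 − 0.04193×1.88×2003.5 = -32.80 mGal
Difference = -32.80 − (74.70) = -107.50 mGal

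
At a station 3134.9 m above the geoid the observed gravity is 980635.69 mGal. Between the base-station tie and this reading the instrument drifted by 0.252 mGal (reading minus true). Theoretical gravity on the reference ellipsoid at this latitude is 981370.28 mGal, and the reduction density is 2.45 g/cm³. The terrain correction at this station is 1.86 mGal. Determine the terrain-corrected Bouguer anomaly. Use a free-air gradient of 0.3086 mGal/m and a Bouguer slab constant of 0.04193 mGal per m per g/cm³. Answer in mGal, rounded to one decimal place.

Drift-corrected reading = 980635.69 − (0.252) = 980635.438 mGal
Free-air correction = 0.3086 × 3134.9 = 967.43 mGal
Free-air anomaly = 980635.438 − 981370.28 + (967.43) = 232.588 mGal
Bouguer slab correction = 0.04193 × 2.45 × 3134.9 = 322.04 mGal
Simple Bouguer anomaly = 232.588 − (322.04) = -89.452 mGal
Complete Bouguer anomaly = -89.452 + 1.86 = -87.592 mGal

-87.6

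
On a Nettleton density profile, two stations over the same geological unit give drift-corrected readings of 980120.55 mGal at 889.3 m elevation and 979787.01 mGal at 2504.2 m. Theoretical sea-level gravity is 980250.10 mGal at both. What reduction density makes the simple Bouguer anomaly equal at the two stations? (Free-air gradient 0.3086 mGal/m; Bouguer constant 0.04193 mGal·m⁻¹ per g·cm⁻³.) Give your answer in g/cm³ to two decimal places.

Δg_obs = 979787.01 − 980120.55 = -333.54 mGal over Δh = 2504.2 − 889.3 = 1614.9 m
Equal Bouguer anomalies ⇒ Δg_obs + (0.3086 − 0.04193ρ)·Δh = 0
0.3086 − 0.04193ρ = −Δg_obs/Δh = 0.20654
ρ = (0.3086 − 0.20654) / 0.04193 = 2.43 g/cm³

2.43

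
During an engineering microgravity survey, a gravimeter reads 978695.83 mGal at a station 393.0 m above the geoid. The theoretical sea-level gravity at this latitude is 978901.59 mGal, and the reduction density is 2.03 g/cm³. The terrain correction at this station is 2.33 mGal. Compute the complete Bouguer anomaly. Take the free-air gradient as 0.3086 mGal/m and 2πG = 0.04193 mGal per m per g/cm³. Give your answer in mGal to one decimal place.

Free-air correction = 0.3086 × 393.0 = 121.28 mGal
Free-air anomaly = 978695.83 − 978901.59 + (121.28) = -84.48 mGal
Bouguer slab correction = 0.04193 × 2.03 × 393.0 = 33.45 mGal
Simple Bouguer anomaly = -84.48 − (33.45) = -117.93 mGal
Complete Bouguer anomaly = -117.93 + 2.33 = -115.60 mGal

-115.6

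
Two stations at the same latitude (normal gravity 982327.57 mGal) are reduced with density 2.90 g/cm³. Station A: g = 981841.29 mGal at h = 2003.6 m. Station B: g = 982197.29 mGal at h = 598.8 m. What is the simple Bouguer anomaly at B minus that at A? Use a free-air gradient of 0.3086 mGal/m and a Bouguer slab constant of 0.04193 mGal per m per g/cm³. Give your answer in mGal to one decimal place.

93.3

Δg_SB(A) = 981841.29 − 982327.57 + 0.3086×2003.6 − 0.04193×2.90×2003.6 = -111.60 mGal
Δg_SB(B) = 982197.29 − 982327.57 + 0.3086×598.8 − 0.04193×2.90×598.8 = -18.30 mGal
Difference = -18.30 − (-111.60) = 93.30 mGal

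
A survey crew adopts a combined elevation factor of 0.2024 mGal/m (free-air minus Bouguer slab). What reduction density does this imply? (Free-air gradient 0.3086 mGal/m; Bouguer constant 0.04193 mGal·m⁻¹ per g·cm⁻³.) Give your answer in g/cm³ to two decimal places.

2.53

0.2024 = 0.3086 − 0.04193 × ρ
ρ = (0.3086 − 0.2024) / 0.04193 = 2.53 g/cm³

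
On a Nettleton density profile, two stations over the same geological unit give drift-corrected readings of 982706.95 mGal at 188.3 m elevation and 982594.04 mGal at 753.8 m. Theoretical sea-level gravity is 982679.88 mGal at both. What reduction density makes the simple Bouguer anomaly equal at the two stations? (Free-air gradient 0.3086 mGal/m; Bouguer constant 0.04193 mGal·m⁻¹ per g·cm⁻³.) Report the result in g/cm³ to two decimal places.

Δg_obs = 982594.04 − 982706.95 = -112.91 mGal over Δh = 753.8 − 188.3 = 565.5 m
Equal Bouguer anomalies ⇒ Δg_obs + (0.3086 − 0.04193ρ)·Δh = 0
0.3086 − 0.04193ρ = −Δg_obs/Δh = 0.19966
ρ = (0.3086 − 0.19966) / 0.04193 = 2.60 g/cm³

2.60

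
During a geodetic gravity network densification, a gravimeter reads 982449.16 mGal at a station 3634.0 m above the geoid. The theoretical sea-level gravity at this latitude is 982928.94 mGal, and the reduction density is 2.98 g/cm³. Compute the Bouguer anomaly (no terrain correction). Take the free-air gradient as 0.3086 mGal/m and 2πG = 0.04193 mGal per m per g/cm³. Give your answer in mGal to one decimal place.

187.6

Free-air correction = 0.3086 × 3634.0 = 1121.45 mGal
Free-air anomaly = 982449.16 − 982928.94 + (1121.45) = 641.67 mGal
Bouguer slab correction = 0.04193 × 2.98 × 3634.0 = 454.07 mGal
Simple Bouguer anomaly = 641.67 − (454.07) = 187.60 mGal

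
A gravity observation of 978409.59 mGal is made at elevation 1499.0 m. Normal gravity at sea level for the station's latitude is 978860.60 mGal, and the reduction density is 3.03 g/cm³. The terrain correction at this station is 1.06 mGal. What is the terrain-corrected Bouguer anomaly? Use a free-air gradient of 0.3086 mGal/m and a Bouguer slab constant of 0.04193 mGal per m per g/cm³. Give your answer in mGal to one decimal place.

Free-air correction = 0.3086 × 1499.0 = 462.59 mGal
Free-air anomaly = 978409.59 − 978860.60 + (462.59) = 11.58 mGal
Bouguer slab correction = 0.04193 × 3.03 × 1499.0 = 190.44 mGal
Simple Bouguer anomaly = 11.58 − (190.44) = -178.86 mGal
Complete Bouguer anomaly = -178.86 + 1.06 = -177.80 mGal

-177.8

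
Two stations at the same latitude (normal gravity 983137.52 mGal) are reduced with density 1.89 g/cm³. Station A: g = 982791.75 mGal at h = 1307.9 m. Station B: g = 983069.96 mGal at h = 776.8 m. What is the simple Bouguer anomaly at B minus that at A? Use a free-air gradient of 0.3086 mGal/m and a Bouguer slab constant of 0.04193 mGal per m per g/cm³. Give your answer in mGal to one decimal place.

Δg_SB(A) = 982791.75 − 983137.52 + 0.3086×1307.9 − 0.04193×1.89×1307.9 = -45.80 mGal
Δg_SB(B) = 983069.96 − 983137.52 + 0.3086×776.8 − 0.04193×1.89×776.8 = 110.60 mGal
Difference = 110.60 − (-45.80) = 156.40 mGal

156.4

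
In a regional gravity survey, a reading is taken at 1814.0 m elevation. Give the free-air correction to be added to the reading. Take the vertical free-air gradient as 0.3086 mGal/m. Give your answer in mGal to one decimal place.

559.8

Free-air correction = 0.3086 × 1814.0 = 559.8 mGal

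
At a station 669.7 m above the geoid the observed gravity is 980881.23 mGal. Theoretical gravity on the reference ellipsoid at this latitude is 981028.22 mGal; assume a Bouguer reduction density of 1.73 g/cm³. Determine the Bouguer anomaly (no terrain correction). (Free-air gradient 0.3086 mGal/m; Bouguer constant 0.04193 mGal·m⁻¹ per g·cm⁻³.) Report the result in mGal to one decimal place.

Free-air correction = 0.3086 × 669.7 = 206.67 mGal
Free-air anomaly = 980881.23 − 981028.22 + (206.67) = 59.68 mGal
Bouguer slab correction = 0.04193 × 1.73 × 669.7 = 48.58 mGal
Simple Bouguer anomaly = 59.68 − (48.58) = 11.10 mGal

11.1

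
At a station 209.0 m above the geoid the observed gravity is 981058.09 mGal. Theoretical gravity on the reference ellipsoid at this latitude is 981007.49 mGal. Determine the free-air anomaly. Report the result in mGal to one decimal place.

Free-air correction = 0.3086 × 209.0 = 64.50 mGal
Free-air anomaly = 981058.09 − 981007.49 + (64.50) = 115.10 mGal

115.1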